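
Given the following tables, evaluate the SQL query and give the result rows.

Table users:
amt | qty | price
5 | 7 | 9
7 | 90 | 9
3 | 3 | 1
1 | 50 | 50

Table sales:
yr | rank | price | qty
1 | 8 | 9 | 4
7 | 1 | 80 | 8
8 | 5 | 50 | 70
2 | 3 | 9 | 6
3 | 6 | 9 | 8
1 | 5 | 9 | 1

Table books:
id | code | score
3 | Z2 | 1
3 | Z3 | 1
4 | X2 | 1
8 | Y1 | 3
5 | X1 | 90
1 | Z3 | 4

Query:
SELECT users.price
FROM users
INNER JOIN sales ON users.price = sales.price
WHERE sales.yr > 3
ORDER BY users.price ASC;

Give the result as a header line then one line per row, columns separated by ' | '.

== RESULT ==
users.price
50

Derivation:
After JOIN sales (9 rows):
users.amt | users.qty | users.price | sales.yr | sales.rank | sales.price | sales.qty
5 | 7 | 9 | 1 | 8 | 9 | 4
5 | 7 | 9 | 2 | 3 | 9 | 6
5 | 7 | 9 | 3 | 6 | 9 | 8
5 | 7 | 9 | 1 | 5 | 9 | 1
7 | 90 | 9 | 1 | 8 | 9 | 4
7 | 90 | 9 | 2 | 3 | 9 | 6
7 | 90 | 9 | 3 | 6 | 9 | 8
7 | 90 | 9 | 1 | 5 | 9 | 1
1 | 50 | 50 | 8 | 5 | 50 | 70
After WHERE (1 rows):
users.amt | users.qty | users.price | sales.yr | sales.rank | sales.price | sales.qty
1 | 50 | 50 | 8 | 5 | 50 | 70
After SELECT (1 rows):
users.price
50
After ORDER BY (1 rows):
users.price
50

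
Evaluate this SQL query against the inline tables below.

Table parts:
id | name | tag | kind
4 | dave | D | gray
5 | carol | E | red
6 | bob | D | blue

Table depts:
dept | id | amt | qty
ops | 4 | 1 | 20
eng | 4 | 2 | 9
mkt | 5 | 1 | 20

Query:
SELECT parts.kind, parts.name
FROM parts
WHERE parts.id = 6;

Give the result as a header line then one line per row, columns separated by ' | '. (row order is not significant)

== RESULT ==
parts.kind | parts.name
blue | bob

Derivation:
After WHERE (1 rows):
parts.id | parts.name | parts.tag | parts.kind
6 | bob | D | blue
After SELECT (1 rows):
parts.kind | parts.name
blue | bob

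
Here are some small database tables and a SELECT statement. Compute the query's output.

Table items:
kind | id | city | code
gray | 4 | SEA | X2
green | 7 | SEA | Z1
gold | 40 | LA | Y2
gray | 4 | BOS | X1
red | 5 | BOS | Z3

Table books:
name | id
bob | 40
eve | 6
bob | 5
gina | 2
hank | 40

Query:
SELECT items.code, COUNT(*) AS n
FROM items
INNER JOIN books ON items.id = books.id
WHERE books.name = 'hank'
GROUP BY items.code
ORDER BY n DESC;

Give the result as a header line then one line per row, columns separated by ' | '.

After JOIN books (3 rows):
items.kind | items.id | items.city | items.code | books.name | books.id
gold | 40 | LA | Y2 | bob | 40
gold | 40 | LA | Y2 | hank | 40
red | 5 | BOS | Z3 | bob | 5
After WHERE (1 rows):
items.kind | items.id | items.city | items.code | books.name | books.id
gold | 40 | LA | Y2 | hank | 40
After GROUP BY (1 rows):
items.code | n
Y2 | 1
After ORDER BY (1 rows):
items.code | n
Y2 | 1

== RESULT ==
items.code | n
Y2 | 1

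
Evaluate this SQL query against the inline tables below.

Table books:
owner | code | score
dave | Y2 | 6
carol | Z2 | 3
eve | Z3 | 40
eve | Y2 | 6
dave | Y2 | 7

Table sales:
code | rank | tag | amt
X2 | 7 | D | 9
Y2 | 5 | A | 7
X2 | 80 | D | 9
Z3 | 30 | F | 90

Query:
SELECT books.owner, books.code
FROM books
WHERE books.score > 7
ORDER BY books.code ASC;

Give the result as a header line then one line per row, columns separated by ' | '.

After WHERE (1 rows):
books.owner | books.code | books.score
eve | Z3 | 40
After SELECT (1 rows):
books.owner | books.code
eve | Z3
After ORDER BY (1 rows):
books.owner | books.code
eve | Z3

== RESULT ==
books.owner | books.code
eve | Z3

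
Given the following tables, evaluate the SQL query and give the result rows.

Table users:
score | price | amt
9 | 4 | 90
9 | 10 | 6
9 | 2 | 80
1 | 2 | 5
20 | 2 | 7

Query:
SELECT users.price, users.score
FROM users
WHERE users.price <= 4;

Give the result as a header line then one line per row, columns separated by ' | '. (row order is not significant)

== RESULT ==
users.price | users.score
4 | 9
2 | 9
2 | 1
2 | 20

Derivation:
After WHERE (4 rows):
users.score | users.price | users.amt
9 | 4 | 90
9 | 2 | 80
1 | 2 | 5
20 | 2 | 7
After SELECT (4 rows):
users.price | users.score
4 | 9
2 | 9
2 | 1
2 | 20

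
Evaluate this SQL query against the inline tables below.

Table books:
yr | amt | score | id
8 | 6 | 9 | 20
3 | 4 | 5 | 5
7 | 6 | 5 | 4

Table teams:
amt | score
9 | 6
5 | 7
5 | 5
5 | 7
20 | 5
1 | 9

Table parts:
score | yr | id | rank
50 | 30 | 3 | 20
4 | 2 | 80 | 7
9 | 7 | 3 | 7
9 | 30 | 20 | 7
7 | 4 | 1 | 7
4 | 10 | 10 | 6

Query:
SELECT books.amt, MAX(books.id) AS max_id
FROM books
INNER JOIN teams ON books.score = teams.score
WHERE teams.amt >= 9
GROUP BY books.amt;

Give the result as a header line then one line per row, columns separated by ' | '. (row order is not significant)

After JOIN teams (5 rows):
books.yr | books.amt | books.score | books.id | teams.amt | teams.score
8 | 6 | 9 | 20 | 1 | 9
3 | 4 | 5 | 5 | 5 | 5
3 | 4 | 5 | 5 | 20 | 5
7 | 6 | 5 | 4 | 5 | 5
7 | 6 | 5 | 4 | 20 | 5
After WHERE (2 rows):
books.yr | books.amt | books.score | books.id | teams.amt | teams.score
3 | 4 | 5 | 5 | 20 | 5
7 | 6 | 5 | 4 | 20 | 5
After GROUP BY (2 rows):
books.amt | max_id
4 | 5
6 | 4

== RESULT ==
books.amt | max_id
4 | 5
6 | 4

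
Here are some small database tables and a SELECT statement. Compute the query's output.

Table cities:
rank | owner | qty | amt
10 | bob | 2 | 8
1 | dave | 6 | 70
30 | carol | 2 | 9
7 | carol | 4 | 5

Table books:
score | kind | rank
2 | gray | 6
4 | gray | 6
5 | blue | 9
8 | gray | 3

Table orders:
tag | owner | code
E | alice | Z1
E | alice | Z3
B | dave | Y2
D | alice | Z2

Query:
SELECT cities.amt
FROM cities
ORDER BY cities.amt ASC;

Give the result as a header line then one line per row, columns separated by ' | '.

After SELECT (4 rows):
cities.amt
8
70
9
5
After ORDER BY (4 rows):
cities.amt
5
8
9
70

== RESULT ==
cities.amt
5
8
9
70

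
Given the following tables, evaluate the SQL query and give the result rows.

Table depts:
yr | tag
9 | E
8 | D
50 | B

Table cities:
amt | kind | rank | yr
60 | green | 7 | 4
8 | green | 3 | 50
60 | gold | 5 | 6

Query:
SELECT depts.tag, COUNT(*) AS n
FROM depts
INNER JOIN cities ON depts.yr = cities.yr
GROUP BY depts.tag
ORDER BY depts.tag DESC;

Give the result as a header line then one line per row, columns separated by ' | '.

After JOIN cities (1 rows):
depts.yr | depts.tag | cities.amt | cities.kind | cities.rank | cities.yr
50 | B | 8 | green | 3 | 50
After GROUP BY (1 rows):
depts.tag | n
B | 1
After ORDER BY (1 rows):
depts.tag | n
B | 1

== RESULT ==
depts.tag | n
B | 1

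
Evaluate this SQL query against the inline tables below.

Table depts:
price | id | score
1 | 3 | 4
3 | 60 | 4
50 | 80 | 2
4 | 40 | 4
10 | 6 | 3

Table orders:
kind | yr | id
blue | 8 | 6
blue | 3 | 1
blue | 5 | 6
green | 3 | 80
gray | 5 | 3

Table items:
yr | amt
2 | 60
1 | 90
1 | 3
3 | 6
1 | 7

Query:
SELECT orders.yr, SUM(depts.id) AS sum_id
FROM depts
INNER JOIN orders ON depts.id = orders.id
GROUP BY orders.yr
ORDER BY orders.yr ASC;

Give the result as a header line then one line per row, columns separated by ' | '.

== RESULT ==
orders.yr | sum_id
3 | 80
5 | 9
8 | 6

Derivation:
After JOIN orders (4 rows):
depts.price | depts.id | depts.score | orders.kind | orders.yr | orders.id
1 | 3 | 4 | gray | 5 | 3
50 | 80 | 2 | green | 3 | 80
10 | 6 | 3 | blue | 8 | 6
10 | 6 | 3 | blue | 5 | 6
After GROUP BY (3 rows):
orders.yr | sum_id
5 | 9
3 | 80
8 | 6
After ORDER BY (3 rows):
orders.yr | sum_id
3 | 80
5 | 9
8 | 6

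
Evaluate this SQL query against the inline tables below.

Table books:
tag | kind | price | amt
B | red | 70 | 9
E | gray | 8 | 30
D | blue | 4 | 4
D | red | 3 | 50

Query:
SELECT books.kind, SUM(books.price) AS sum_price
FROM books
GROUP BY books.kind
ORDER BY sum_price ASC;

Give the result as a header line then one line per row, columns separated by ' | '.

After GROUP BY (3 rows):
books.kind | sum_price
red | 73
gray | 8
blue | 4
After ORDER BY (3 rows):
books.kind | sum_price
blue | 4
gray | 8
red | 73

== RESULT ==
books.kind | sum_price
blue | 4
gray | 8
red | 73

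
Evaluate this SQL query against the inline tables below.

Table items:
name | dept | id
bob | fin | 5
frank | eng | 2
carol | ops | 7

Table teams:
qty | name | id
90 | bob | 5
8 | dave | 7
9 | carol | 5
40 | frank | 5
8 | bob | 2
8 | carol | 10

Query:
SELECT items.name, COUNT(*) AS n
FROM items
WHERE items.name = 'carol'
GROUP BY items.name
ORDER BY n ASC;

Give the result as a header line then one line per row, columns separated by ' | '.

After WHERE (1 rows):
items.name | items.dept | items.id
carol | ops | 7
After GROUP BY (1 rows):
items.name | n
carol | 1
After ORDER BY (1 rows):
items.name | n
carol | 1

== RESULT ==
items.name | n
carol | 1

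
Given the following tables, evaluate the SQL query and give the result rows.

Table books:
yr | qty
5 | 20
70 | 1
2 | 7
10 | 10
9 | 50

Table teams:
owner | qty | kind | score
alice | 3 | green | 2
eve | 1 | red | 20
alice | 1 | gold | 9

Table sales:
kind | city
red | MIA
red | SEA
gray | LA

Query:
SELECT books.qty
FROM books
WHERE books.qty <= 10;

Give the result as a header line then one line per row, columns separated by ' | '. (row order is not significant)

== RESULT ==
books.qty
1
7
10

Derivation:
After WHERE (3 rows):
books.yr | books.qty
70 | 1
2 | 7
10 | 10
After SELECT (3 rows):
books.qty
1
7
10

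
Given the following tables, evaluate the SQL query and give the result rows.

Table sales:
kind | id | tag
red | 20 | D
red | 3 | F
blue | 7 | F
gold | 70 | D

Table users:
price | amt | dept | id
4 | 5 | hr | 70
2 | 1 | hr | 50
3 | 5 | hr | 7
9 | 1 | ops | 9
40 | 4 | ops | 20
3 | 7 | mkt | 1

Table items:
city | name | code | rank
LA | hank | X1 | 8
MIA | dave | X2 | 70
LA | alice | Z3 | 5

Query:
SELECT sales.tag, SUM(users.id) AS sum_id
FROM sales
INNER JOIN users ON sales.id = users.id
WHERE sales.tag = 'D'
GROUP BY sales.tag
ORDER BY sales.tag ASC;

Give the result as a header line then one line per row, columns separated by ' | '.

== RESULT ==
sales.tag | sum_id
D | 90

Derivation:
After JOIN users (3 rows):
sales.kind | sales.id | sales.tag | users.price | users.amt | users.dept | users.id
red | 20 | D | 40 | 4 | ops | 20
blue | 7 | F | 3 | 5 | hr | 7
gold | 70 | D | 4 | 5 | hr | 70
After WHERE (2 rows):
sales.kind | sales.id | sales.tag | users.price | users.amt | users.dept | users.id
red | 20 | D | 40 | 4 | ops | 20
gold | 70 | D | 4 | 5 | hr | 70
After GROUP BY (1 rows):
sales.tag | sum_id
D | 90
After ORDER BY (1 rows):
sales.tag | sum_id
D | 90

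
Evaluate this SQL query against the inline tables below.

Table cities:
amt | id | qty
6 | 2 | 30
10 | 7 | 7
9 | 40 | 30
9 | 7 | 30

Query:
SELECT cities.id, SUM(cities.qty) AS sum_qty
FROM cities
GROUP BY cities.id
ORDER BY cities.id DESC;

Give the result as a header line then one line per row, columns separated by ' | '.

After GROUP BY (3 rows):
cities.id | sum_qty
2 | 30
7 | 37
40 | 30
After ORDER BY (3 rows):
cities.id | sum_qty
40 | 30
7 | 37
2 | 30

== RESULT ==
cities.id | sum_qty
40 | 30
7 | 37
2 | 30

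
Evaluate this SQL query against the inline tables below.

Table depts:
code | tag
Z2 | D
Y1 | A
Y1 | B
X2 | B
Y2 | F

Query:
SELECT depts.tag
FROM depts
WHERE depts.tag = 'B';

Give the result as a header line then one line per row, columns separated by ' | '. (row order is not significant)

After WHERE (2 rows):
depts.code | depts.tag
Y1 | B
X2 | B
After SELECT (2 rows):
depts.tag
B
B

== RESULT ==
depts.tag
B
B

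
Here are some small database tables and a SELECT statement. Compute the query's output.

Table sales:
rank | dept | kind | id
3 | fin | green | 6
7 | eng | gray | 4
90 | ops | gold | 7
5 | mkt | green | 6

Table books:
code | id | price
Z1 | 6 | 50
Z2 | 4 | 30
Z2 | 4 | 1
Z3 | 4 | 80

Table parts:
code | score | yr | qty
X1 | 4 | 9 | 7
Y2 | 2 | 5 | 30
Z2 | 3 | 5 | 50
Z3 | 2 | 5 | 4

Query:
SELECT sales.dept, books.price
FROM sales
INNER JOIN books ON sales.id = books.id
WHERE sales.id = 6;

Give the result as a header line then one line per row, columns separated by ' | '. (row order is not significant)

== RESULT ==
sales.dept | books.price
fin | 50
mkt | 50

Derivation:
After JOIN books (5 rows):
sales.rank | sales.dept | sales.kind | sales.id | books.code | books.id | books.price
3 | fin | green | 6 | Z1 | 6 | 50
7 | eng | gray | 4 | Z2 | 4 | 30
7 | eng | gray | 4 | Z2 | 4 | 1
7 | eng | gray | 4 | Z3 | 4 | 80
5 | mkt | green | 6 | Z1 | 6 | 50
After WHERE (2 rows):
sales.rank | sales.dept | sales.kind | sales.id | books.code | books.id | books.price
3 | fin | green | 6 | Z1 | 6 | 50
5 | mkt | green | 6 | Z1 | 6 | 50
After SELECT (2 rows):
sales.dept | books.price
fin | 50
mkt | 50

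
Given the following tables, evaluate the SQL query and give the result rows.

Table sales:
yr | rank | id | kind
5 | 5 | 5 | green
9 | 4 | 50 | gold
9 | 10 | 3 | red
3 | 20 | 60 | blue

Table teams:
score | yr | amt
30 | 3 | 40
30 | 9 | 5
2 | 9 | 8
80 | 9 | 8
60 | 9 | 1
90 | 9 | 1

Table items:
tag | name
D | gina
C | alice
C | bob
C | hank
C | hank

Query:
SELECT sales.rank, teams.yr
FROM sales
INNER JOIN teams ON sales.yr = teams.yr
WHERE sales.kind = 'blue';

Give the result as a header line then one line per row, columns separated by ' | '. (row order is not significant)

== RESULT ==
sales.rank | teams.yr
20 | 3

Derivation:
After JOIN teams (11 rows):
sales.yr | sales.rank | sales.id | sales.kind | teams.score | teams.yr | teams.amt
9 | 4 | 50 | gold | 30 | 9 | 5
9 | 4 | 50 | gold | 2 | 9 | 8
9 | 4 | 50 | gold | 80 | 9 | 8
9 | 4 | 50 | gold | 60 | 9 | 1
9 | 4 | 50 | gold | 90 | 9 | 1
9 | 10 | 3 | red | 30 | 9 | 5
9 | 10 | 3 | red | 2 | 9 | 8
9 | 10 | 3 | red | 80 | 9 | 8
9 | 10 | 3 | red | 60 | 9 | 1
9 | 10 | 3 | red | 90 | 9 | 1
3 | 20 | 60 | blue | 30 | 3 | 40
After WHERE (1 rows):
sales.yr | sales.rank | sales.id | sales.kind | teams.score | teams.yr | teams.amt
3 | 20 | 60 | blue | 30 | 3 | 40
After SELECT (1 rows):
sales.rank | teams.yr
20 | 3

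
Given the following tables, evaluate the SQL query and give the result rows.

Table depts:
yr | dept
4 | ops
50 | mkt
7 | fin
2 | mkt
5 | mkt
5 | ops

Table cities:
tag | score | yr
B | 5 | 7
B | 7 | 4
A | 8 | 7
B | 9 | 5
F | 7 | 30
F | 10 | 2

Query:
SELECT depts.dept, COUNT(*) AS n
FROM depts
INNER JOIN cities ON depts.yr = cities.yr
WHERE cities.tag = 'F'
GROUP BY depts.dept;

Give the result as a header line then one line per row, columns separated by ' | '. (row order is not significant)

After JOIN cities (6 rows):
depts.yr | depts.dept | cities.tag | cities.score | cities.yr
4 | ops | B | 7 | 4
7 | fin | B | 5 | 7
7 | fin | A | 8 | 7
2 | mkt | F | 10 | 2
5 | mkt | B | 9 | 5
5 | ops | B | 9 | 5
After WHERE (1 rows):
depts.yr | depts.dept | cities.tag | cities.score | cities.yr
2 | mkt | F | 10 | 2
After GROUP BY (1 rows):
depts.dept | n
mkt | 1

== RESULT ==
depts.dept | n
mkt | 1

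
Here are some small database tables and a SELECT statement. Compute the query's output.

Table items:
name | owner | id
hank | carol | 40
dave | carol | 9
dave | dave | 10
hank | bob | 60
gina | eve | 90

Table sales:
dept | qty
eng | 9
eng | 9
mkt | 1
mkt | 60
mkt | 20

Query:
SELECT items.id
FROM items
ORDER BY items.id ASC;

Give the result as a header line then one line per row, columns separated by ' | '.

== RESULT ==
items.id
9
10
40
60
90

Derivation:
After SELECT (5 rows):
items.id
40
9
10
60
90
After ORDER BY (5 rows):
items.id
9
10
40
60
90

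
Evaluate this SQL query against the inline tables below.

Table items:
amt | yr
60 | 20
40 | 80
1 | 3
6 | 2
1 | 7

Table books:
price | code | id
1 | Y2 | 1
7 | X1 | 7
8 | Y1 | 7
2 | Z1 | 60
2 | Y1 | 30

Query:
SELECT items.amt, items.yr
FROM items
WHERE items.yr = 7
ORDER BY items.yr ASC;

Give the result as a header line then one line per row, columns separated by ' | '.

After WHERE (1 rows):
items.amt | items.yr
1 | 7
After SELECT (1 rows):
items.amt | items.yr
1 | 7
After ORDER BY (1 rows):
items.amt | items.yr
1 | 7

== RESULT ==
items.amt | items.yr
1 | 7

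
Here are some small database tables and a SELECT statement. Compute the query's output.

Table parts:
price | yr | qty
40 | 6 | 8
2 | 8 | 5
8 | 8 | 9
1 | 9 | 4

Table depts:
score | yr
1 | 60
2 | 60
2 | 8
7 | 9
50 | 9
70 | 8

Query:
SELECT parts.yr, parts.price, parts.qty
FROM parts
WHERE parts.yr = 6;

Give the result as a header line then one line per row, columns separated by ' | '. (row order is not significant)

== RESULT ==
parts.yr | parts.price | parts.qty
6 | 40 | 8

Derivation:
After WHERE (1 rows):
parts.price | parts.yr | parts.qty
40 | 6 | 8
After SELECT (1 rows):
parts.yr | parts.price | parts.qty
6 | 40 | 8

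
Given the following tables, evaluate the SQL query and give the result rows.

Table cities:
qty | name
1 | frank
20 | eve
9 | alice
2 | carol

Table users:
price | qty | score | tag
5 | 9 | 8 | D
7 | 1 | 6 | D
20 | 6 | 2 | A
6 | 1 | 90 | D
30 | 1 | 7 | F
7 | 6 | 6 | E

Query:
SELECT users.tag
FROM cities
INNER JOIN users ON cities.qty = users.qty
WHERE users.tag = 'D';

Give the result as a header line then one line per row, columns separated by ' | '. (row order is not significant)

After JOIN users (4 rows):
cities.qty | cities.name | users.price | users.qty | users.score | users.tag
1 | frank | 7 | 1 | 6 | D
1 | frank | 6 | 1 | 90 | D
1 | frank | 30 | 1 | 7 | F
9 | alice | 5 | 9 | 8 | D
After WHERE (3 rows):
cities.qty | cities.name | users.price | users.qty | users.score | users.tag
1 | frank | 7 | 1 | 6 | D
1 | frank | 6 | 1 | 90 | D
9 | alice | 5 | 9 | 8 | D
After SELECT (3 rows):
users.tag
D
D
D

== RESULT ==
users.tag
D
D
D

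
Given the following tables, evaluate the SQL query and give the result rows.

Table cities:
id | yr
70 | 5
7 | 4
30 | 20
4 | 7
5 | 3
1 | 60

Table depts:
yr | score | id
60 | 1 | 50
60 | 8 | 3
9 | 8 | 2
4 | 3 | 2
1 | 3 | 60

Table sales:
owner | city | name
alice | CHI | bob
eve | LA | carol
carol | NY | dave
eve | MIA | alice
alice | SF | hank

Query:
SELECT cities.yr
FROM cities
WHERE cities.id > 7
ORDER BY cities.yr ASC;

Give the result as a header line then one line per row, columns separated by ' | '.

== RESULT ==
cities.yr
5
20

Derivation:
After WHERE (2 rows):
cities.id | cities.yr
70 | 5
30 | 20
After SELECT (2 rows):
cities.yr
5
20
After ORDER BY (2 rows):
cities.yr
5
20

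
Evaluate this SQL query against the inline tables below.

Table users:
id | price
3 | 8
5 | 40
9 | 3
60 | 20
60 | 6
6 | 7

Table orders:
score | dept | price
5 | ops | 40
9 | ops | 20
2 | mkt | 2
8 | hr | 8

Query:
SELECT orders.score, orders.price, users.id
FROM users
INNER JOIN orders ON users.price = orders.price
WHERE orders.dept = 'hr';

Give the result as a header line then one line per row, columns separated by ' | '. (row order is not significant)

== RESULT ==
orders.score | orders.price | users.id
8 | 8 | 3

Derivation:
After JOIN orders (3 rows):
users.id | users.price | orders.score | orders.dept | orders.price
3 | 8 | 8 | hr | 8
5 | 40 | 5 | ops | 40
60 | 20 | 9 | ops | 20
After WHERE (1 rows):
users.id | users.price | orders.score | orders.dept | orders.price
3 | 8 | 8 | hr | 8
After SELECT (1 rows):
orders.score | orders.price | users.id
8 | 8 | 3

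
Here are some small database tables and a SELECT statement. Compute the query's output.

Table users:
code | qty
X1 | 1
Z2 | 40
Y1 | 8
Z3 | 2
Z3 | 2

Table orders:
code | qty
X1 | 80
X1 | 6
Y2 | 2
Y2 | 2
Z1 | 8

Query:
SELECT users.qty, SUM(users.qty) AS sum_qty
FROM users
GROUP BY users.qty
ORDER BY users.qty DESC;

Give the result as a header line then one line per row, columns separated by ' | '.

After GROUP BY (4 rows):
users.qty | sum_qty
1 | 1
40 | 40
8 | 8
2 | 4
After ORDER BY (4 rows):
users.qty | sum_qty
40 | 40
8 | 8
2 | 4
1 | 1

== RESULT ==
users.qty | sum_qty
40 | 40
8 | 8
2 | 4
1 | 1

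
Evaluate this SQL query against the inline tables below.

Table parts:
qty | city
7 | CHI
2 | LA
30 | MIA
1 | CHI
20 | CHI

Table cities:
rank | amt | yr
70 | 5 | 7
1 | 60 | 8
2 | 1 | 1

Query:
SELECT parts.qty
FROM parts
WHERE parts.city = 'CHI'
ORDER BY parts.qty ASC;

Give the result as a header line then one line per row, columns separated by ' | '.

== RESULT ==
parts.qty
1
7
20

Derivation:
After WHERE (3 rows):
parts.qty | parts.city
7 | CHI
1 | CHI
20 | CHI
After SELECT (3 rows):
parts.qty
7
1
20
After ORDER BY (3 rows):
parts.qty
1
7
20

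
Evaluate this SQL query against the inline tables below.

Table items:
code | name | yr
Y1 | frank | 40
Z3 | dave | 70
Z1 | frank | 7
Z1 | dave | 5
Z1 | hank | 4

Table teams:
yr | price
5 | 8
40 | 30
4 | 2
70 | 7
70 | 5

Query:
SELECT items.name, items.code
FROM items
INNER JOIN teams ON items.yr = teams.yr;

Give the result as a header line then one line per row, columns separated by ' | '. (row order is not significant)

== RESULT ==
items.name | items.code
frank | Y1
dave | Z3
dave | Z3
dave | Z1
hank | Z1

Derivation:
After JOIN teams (5 rows):
items.code | items.name | items.yr | teams.yr | teams.price
Y1 | frank | 40 | 40 | 30
Z3 | dave | 70 | 70 | 7
Z3 | dave | 70 | 70 | 5
Z1 | dave | 5 | 5 | 8
Z1 | hank | 4 | 4 | 2
After SELECT (5 rows):
items.name | items.code
frank | Y1
dave | Z3
dave | Z3
dave | Z1
hank | Z1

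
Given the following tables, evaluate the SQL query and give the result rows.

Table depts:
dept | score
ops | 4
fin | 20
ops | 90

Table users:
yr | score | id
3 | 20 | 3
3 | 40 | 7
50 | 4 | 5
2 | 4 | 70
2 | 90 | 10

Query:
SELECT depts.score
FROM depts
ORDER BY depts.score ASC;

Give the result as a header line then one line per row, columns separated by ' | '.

== RESULT ==
depts.score
4
20
90

Derivation:
After SELECT (3 rows):
depts.score
4
20
90
After ORDER BY (3 rows):
depts.score
4
20
90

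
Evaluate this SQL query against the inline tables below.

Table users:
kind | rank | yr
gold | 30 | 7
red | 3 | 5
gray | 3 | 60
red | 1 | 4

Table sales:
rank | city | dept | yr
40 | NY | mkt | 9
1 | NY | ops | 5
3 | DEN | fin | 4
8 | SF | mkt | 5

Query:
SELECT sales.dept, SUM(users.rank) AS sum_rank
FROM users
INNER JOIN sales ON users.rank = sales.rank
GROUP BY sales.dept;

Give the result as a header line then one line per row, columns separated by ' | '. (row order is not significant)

== RESULT ==
sales.dept | sum_rank
fin | 6
ops | 1

Derivation:
After JOIN sales (3 rows):
users.kind | users.rank | users.yr | sales.rank | sales.city | sales.dept | sales.yr
red | 3 | 5 | 3 | DEN | fin | 4
gray | 3 | 60 | 3 | DEN | fin | 4
red | 1 | 4 | 1 | NY | ops | 5
After GROUP BY (2 rows):
sales.dept | sum_rank
fin | 6
ops | 1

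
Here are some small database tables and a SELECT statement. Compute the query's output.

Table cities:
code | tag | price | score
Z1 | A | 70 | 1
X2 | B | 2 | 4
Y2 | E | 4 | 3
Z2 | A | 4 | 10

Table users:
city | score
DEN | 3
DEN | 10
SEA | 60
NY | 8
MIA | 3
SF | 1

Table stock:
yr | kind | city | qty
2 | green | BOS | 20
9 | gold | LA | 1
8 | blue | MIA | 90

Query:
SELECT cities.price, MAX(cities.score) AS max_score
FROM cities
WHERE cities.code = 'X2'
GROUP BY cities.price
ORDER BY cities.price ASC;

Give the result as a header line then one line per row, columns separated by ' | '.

== RESULT ==
cities.price | max_score
2 | 4

Derivation:
After WHERE (1 rows):
cities.code | cities.tag | cities.price | cities.score
X2 | B | 2 | 4
After GROUP BY (1 rows):
cities.price | max_score
2 | 4
After ORDER BY (1 rows):
cities.price | max_score
2 | 4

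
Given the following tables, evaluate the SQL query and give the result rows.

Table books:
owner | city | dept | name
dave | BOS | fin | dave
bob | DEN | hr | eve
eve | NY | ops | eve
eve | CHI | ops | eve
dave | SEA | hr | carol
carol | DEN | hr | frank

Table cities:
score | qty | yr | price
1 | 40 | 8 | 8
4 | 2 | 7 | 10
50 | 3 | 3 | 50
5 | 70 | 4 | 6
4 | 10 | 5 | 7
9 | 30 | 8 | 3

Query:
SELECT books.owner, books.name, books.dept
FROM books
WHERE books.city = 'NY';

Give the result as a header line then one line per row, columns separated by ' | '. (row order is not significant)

== RESULT ==
books.owner | books.name | books.dept
eve | eve | ops

Derivation:
After WHERE (1 rows):
books.owner | books.city | books.dept | books.name
eve | NY | ops | eve
After SELECT (1 rows):
books.owner | books.name | books.dept
eve | eve | ops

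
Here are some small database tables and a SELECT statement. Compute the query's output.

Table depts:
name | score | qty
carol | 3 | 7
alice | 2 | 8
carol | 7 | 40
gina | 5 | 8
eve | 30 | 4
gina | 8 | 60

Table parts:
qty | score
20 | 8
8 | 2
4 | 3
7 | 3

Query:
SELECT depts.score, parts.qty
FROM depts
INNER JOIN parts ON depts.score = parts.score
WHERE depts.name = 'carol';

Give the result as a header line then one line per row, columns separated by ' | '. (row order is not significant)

== RESULT ==
depts.score | parts.qty
3 | 4
3 | 7

Derivation:
After JOIN parts (4 rows):
depts.name | depts.score | depts.qty | parts.qty | parts.score
carol | 3 | 7 | 4 | 3
carol | 3 | 7 | 7 | 3
alice | 2 | 8 | 8 | 2
gina | 8 | 60 | 20 | 8
After WHERE (2 rows):
depts.name | depts.score | depts.qty | parts.qty | parts.score
carol | 3 | 7 | 4 | 3
carol | 3 | 7 | 7 | 3
After SELECT (2 rows):
depts.score | parts.qty
3 | 4
3 | 7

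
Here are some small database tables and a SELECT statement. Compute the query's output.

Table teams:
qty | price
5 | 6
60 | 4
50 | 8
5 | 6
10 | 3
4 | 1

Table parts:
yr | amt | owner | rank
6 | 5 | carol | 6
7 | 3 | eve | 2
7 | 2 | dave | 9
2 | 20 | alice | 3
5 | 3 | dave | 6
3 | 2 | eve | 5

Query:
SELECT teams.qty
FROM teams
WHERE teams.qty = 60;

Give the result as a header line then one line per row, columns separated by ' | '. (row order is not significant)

After WHERE (1 rows):
teams.qty | teams.price
60 | 4
After SELECT (1 rows):
teams.qty
60

== RESULT ==
teams.qty
60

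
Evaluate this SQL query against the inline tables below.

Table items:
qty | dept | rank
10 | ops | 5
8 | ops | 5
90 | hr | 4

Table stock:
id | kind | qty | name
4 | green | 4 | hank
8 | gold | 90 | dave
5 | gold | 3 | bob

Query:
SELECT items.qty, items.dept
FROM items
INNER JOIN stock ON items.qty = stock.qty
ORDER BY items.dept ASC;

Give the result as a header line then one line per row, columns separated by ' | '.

After JOIN stock (1 rows):
items.qty | items.dept | items.rank | stock.id | stock.kind | stock.qty | stock.name
90 | hr | 4 | 8 | gold | 90 | dave
After SELECT (1 rows):
items.qty | items.dept
90 | hr
After ORDER BY (1 rows):
items.qty | items.dept
90 | hr

== RESULT ==
items.qty | items.dept
90 | hr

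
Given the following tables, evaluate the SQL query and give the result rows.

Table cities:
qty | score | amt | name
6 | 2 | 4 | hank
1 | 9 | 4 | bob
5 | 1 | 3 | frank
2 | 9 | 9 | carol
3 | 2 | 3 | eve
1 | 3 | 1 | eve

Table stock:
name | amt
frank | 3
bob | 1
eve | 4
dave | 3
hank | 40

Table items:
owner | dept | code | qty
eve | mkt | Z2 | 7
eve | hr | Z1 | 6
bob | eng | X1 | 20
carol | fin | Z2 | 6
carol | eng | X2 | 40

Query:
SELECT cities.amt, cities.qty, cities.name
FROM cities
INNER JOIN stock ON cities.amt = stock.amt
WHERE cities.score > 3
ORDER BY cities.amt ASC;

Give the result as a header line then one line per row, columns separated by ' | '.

== RESULT ==
cities.amt | cities.qty | cities.name
4 | 1 | bob

Derivation:
After JOIN stock (7 rows):
cities.qty | cities.score | cities.amt | cities.name | stock.name | stock.amt
6 | 2 | 4 | hank | eve | 4
1 | 9 | 4 | bob | eve | 4
5 | 1 | 3 | frank | frank | 3
5 | 1 | 3 | frank | dave | 3
3 | 2 | 3 | eve | frank | 3
3 | 2 | 3 | eve | dave | 3
1 | 3 | 1 | eve | bob | 1
After WHERE (1 rows):
cities.qty | cities.score | cities.amt | cities.name | stock.name | stock.amt
1 | 9 | 4 | bob | eve | 4
After SELECT (1 rows):
cities.amt | cities.qty | cities.name
4 | 1 | bob
After ORDER BY (1 rows):
cities.amt | cities.qty | cities.name
4 | 1 | bob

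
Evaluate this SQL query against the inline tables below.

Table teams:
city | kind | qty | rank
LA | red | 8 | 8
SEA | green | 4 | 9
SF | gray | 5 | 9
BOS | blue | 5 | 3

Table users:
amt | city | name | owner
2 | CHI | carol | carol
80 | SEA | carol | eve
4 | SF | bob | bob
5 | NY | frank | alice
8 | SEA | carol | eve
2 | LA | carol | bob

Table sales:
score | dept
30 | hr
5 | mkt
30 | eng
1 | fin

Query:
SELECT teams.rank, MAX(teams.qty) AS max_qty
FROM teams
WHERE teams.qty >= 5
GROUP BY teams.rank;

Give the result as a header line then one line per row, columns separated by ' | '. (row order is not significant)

After WHERE (3 rows):
teams.city | teams.kind | teams.qty | teams.rank
LA | red | 8 | 8
SF | gray | 5 | 9
BOS | blue | 5 | 3
After GROUP BY (3 rows):
teams.rank | max_qty
8 | 8
9 | 5
3 | 5

== RESULT ==
teams.rank | max_qty
8 | 8
9 | 5
3 | 5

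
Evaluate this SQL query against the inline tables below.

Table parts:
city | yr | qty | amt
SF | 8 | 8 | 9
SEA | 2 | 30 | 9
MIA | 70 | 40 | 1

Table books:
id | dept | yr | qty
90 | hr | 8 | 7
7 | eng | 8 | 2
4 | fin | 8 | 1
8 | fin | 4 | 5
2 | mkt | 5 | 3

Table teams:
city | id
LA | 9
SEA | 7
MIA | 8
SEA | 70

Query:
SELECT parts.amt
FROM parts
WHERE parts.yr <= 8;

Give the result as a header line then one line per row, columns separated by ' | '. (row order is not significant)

== RESULT ==
parts.amt
9
9

Derivation:
After WHERE (2 rows):
parts.city | parts.yr | parts.qty | parts.amt
SF | 8 | 8 | 9
SEA | 2 | 30 | 9
After SELECT (2 rows):
parts.amt
9
9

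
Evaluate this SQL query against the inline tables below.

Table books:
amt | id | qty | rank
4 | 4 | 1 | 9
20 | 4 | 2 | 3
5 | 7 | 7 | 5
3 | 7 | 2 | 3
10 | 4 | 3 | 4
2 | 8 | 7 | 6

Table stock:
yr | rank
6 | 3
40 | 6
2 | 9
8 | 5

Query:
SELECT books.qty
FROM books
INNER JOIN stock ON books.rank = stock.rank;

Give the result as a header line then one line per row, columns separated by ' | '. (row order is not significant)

After JOIN stock (5 rows):
books.amt | books.id | books.qty | books.rank | stock.yr | stock.rank
4 | 4 | 1 | 9 | 2 | 9
20 | 4 | 2 | 3 | 6 | 3
5 | 7 | 7 | 5 | 8 | 5
3 | 7 | 2 | 3 | 6 | 3
2 | 8 | 7 | 6 | 40 | 6
After SELECT (5 rows):
books.qty
1
2
7
2
7

== RESULT ==
books.qty
1
2
7
2
7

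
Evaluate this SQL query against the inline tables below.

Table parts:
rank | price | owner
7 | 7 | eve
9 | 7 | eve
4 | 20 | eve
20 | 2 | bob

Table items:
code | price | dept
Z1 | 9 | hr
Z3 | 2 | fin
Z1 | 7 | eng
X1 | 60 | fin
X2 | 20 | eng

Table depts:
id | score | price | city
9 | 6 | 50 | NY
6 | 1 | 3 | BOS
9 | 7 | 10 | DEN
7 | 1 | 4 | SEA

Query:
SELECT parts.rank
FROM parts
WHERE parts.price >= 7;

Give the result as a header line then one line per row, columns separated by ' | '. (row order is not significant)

After WHERE (3 rows):
parts.rank | parts.price | parts.owner
7 | 7 | eve
9 | 7 | eve
4 | 20 | eve
After SELECT (3 rows):
parts.rank
7
9
4

== RESULT ==
parts.rank
7
9
4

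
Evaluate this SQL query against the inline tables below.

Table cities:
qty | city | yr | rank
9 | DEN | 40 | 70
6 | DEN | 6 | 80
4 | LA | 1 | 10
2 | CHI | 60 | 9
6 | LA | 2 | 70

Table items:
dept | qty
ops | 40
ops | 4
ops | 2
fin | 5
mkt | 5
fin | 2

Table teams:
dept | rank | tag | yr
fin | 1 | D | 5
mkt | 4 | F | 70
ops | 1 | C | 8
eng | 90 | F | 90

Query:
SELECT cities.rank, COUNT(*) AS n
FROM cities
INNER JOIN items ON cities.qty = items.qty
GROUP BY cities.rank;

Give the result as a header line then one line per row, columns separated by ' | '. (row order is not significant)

== RESULT ==
cities.rank | n
10 | 1
9 | 2

Derivation:
After JOIN items (3 rows):
cities.qty | cities.city | cities.yr | cities.rank | items.dept | items.qty
4 | LA | 1 | 10 | ops | 4
2 | CHI | 60 | 9 | ops | 2
2 | CHI | 60 | 9 | fin | 2
After GROUP BY (2 rows):
cities.rank | n
10 | 1
9 | 2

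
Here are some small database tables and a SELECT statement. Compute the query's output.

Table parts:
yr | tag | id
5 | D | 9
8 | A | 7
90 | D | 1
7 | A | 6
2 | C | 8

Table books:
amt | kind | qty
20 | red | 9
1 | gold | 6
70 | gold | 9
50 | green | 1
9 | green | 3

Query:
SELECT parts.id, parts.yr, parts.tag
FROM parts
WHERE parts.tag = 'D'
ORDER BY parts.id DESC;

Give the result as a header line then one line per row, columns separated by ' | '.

== RESULT ==
parts.id | parts.yr | parts.tag
9 | 5 | D
1 | 90 | D

Derivation:
After WHERE (2 rows):
parts.yr | parts.tag | parts.id
5 | D | 9
90 | D | 1
After SELECT (2 rows):
parts.id | parts.yr | parts.tag
9 | 5 | D
1 | 90 | D
After ORDER BY (2 rows):
parts.id | parts.yr | parts.tag
9 | 5 | D
1 | 90 | D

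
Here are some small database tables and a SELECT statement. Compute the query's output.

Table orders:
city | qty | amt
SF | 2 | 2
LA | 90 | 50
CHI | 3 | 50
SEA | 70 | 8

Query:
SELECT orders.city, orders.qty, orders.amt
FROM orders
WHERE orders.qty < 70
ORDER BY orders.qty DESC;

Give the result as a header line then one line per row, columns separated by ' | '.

== RESULT ==
orders.city | orders.qty | orders.amt
CHI | 3 | 50
SF | 2 | 2

Derivation:
After WHERE (2 rows):
orders.city | orders.qty | orders.amt
SF | 2 | 2
CHI | 3 | 50
After SELECT (2 rows):
orders.city | orders.qty | orders.amt
SF | 2 | 2
CHI | 3 | 50
After ORDER BY (2 rows):
orders.city | orders.qty | orders.amt
CHI | 3 | 50
SF | 2 | 2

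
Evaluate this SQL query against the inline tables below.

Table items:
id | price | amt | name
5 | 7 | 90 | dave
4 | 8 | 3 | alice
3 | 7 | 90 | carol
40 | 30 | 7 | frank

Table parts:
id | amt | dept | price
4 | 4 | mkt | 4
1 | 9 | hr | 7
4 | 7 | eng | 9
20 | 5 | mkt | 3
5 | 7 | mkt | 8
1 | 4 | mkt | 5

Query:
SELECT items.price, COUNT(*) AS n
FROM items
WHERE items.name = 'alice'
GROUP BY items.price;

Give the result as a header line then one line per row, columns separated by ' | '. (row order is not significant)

After WHERE (1 rows):
items.id | items.price | items.amt | items.name
4 | 8 | 3 | alice
After GROUP BY (1 rows):
items.price | n
8 | 1

== RESULT ==
items.price | n
8 | 1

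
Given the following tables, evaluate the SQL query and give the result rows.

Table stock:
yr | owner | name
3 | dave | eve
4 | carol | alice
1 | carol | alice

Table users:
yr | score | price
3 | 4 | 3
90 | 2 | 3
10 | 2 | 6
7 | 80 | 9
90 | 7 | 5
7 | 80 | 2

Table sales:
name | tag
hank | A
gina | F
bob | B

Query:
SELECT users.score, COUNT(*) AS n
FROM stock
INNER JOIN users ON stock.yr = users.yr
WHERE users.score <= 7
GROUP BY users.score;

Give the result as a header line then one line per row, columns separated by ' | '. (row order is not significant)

== RESULT ==
users.score | n
4 | 1

Derivation:
After JOIN users (1 rows):
stock.yr | stock.owner | stock.name | users.yr | users.score | users.price
3 | dave | eve | 3 | 4 | 3
After WHERE (1 rows):
stock.yr | stock.owner | stock.name | users.yr | users.score | users.price
3 | dave | eve | 3 | 4 | 3
After GROUP BY (1 rows):
users.score | n
4 | 1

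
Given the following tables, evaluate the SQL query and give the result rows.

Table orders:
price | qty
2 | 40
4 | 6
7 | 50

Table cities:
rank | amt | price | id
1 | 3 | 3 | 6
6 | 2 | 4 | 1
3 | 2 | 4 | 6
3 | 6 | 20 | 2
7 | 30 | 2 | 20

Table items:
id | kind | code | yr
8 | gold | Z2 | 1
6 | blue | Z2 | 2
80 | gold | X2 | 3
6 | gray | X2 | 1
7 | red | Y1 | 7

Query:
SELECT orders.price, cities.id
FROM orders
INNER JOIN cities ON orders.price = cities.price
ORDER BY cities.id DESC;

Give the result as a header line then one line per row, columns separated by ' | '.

After JOIN cities (3 rows):
orders.price | orders.qty | cities.rank | cities.amt | cities.price | cities.id
2 | 40 | 7 | 30 | 2 | 20
4 | 6 | 6 | 2 | 4 | 1
4 | 6 | 3 | 2 | 4 | 6
After SELECT (3 rows):
orders.price | cities.id
2 | 20
4 | 1
4 | 6
After ORDER BY (3 rows):
orders.price | cities.id
2 | 20
4 | 6
4 | 1

== RESULT ==
orders.price | cities.id
2 | 20
4 | 6
4 | 1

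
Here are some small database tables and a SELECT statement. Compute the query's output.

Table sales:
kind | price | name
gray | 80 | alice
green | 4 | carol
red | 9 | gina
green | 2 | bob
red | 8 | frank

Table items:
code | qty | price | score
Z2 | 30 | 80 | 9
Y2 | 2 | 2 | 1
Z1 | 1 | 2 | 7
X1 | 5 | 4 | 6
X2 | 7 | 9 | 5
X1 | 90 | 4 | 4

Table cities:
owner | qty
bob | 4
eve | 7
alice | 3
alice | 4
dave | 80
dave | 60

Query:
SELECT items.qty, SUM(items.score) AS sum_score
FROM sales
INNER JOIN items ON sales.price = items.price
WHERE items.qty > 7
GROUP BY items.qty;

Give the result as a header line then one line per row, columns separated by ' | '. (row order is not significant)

== RESULT ==
items.qty | sum_score
30 | 9
90 | 4

Derivation:
After JOIN items (6 rows):
sales.kind | sales.price | sales.name | items.code | items.qty | items.price | items.score
gray | 80 | alice | Z2 | 30 | 80 | 9
green | 4 | carol | X1 | 5 | 4 | 6
green | 4 | carol | X1 | 90 | 4 | 4
red | 9 | gina | X2 | 7 | 9 | 5
green | 2 | bob | Y2 | 2 | 2 | 1
green | 2 | bob | Z1 | 1 | 2 | 7
After WHERE (2 rows):
sales.kind | sales.price | sales.name | items.code | items.qty | items.price | items.score
gray | 80 | alice | Z2 | 30 | 80 | 9
green | 4 | carol | X1 | 90 | 4 | 4
After GROUP BY (2 rows):
items.qty | sum_score
30 | 9
90 | 4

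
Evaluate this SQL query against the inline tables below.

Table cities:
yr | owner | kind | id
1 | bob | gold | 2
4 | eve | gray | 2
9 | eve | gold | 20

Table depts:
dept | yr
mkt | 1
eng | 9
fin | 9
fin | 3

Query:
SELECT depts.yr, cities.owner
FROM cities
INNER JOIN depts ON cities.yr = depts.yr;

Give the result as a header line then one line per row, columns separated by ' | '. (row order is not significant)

After JOIN depts (3 rows):
cities.yr | cities.owner | cities.kind | cities.id | depts.dept | depts.yr
1 | bob | gold | 2 | mkt | 1
9 | eve | gold | 20 | eng | 9
9 | eve | gold | 20 | fin | 9
After SELECT (3 rows):
depts.yr | cities.owner
1 | bob
9 | eve
9 | eve

== RESULT ==
depts.yr | cities.owner
1 | bob
9 | eve
9 | eve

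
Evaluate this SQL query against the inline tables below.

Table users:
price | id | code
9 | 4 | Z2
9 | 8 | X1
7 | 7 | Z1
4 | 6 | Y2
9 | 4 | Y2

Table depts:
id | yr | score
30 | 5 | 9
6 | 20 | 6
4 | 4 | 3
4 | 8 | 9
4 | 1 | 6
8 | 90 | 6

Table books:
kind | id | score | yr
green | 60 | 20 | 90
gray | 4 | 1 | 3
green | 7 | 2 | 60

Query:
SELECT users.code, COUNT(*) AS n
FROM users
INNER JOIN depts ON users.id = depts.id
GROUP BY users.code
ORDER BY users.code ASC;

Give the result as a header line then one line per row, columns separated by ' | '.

After JOIN depts (8 rows):
users.price | users.id | users.code | depts.id | depts.yr | depts.score
9 | 4 | Z2 | 4 | 4 | 3
9 | 4 | Z2 | 4 | 8 | 9
9 | 4 | Z2 | 4 | 1 | 6
9 | 8 | X1 | 8 | 90 | 6
4 | 6 | Y2 | 6 | 20 | 6
9 | 4 | Y2 | 4 | 4 | 3
9 | 4 | Y2 | 4 | 8 | 9
9 | 4 | Y2 | 4 | 1 | 6
After GROUP BY (3 rows):
users.code | n
Z2 | 3
X1 | 1
Y2 | 4
After ORDER BY (3 rows):
users.code | n
X1 | 1
Y2 | 4
Z2 | 3

== RESULT ==
users.code | n
X1 | 1
Y2 | 4
Z2 | 3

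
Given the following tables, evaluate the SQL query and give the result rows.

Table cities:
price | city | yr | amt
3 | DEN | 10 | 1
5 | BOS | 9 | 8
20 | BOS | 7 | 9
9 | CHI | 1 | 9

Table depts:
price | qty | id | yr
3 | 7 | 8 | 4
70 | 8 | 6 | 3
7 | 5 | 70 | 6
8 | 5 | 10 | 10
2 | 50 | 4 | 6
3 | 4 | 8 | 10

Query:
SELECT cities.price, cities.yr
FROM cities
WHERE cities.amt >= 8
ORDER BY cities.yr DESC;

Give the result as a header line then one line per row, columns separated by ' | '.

== RESULT ==
cities.price | cities.yr
5 | 9
20 | 7
9 | 1

Derivation:
After WHERE (3 rows):
cities.price | cities.city | cities.yr | cities.amt
5 | BOS | 9 | 8
20 | BOS | 7 | 9
9 | CHI | 1 | 9
After SELECT (3 rows):
cities.price | cities.yr
5 | 9
20 | 7
9 | 1
After ORDER BY (3 rows):
cities.price | cities.yr
5 | 9
20 | 7
9 | 1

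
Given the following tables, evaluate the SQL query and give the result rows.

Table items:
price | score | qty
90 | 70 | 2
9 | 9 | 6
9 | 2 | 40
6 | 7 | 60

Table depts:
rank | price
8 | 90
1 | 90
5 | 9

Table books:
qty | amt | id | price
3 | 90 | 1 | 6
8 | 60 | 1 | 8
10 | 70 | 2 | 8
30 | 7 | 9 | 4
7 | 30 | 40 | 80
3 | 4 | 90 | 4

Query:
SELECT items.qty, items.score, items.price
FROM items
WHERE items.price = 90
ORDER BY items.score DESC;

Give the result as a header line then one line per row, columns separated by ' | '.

== RESULT ==
items.qty | items.score | items.price
2 | 70 | 90

Derivation:
After WHERE (1 rows):
items.price | items.score | items.qty
90 | 70 | 2
After SELECT (1 rows):
items.qty | items.score | items.price
2 | 70 | 90
After ORDER BY (1 rows):
items.qty | items.score | items.price
2 | 70 | 90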